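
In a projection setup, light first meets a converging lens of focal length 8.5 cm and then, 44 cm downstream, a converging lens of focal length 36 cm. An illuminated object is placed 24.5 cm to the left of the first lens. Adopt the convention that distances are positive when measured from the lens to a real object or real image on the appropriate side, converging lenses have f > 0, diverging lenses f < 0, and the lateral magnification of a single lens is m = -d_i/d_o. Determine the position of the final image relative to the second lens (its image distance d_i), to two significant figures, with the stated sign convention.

-220 cm

Applying the thin-lens equation to the first lens, 1/8.5 = 1/24.5 + 1/d_i1, which gives d_i1 = 13.016 cm.
That image sits 30.984 cm in front of the second lens, so d_o2 = 30.984 cm.
Applying the thin-lens equation again with f_2 = 36 cm and d_o2 = 30.984 cm gives d_i2 = -222.393 cm.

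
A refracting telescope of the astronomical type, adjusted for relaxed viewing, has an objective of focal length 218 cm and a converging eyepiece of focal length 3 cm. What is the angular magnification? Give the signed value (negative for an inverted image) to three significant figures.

-72.7

M = -f_obj/f_eye = -218/(3) = -72.667.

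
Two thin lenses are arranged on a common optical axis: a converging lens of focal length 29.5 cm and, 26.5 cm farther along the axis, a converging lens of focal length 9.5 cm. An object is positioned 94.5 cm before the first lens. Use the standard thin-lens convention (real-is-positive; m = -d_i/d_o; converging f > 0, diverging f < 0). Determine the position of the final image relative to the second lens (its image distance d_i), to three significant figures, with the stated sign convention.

First lens: d_i1 = 1/(1/29.5 - 1/94.5) = 42.888 cm.
This image would form 42.888 cm past lens 1, i.e. 16.388 cm beyond lens 2, so it is a virtual object for lens 2: d_o2 = 26.5 - 42.888 = -16.388 cm.
Second lens: d_i2 = 1/(1/9.5 - 1/(-16.388)) = 6.014 cm.

6.01 cm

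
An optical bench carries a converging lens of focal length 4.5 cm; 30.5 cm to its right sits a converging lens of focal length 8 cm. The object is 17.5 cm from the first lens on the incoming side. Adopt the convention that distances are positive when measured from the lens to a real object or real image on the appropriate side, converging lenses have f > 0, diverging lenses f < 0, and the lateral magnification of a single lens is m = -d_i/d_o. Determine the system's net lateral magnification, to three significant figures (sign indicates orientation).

0.168

First lens: d_i1 = 1/(1/4.5 - 1/17.5) = 6.058 cm.
m_1 = -(6.058)/17.5 = -0.3462.
That image sits 24.442 cm in front of the second lens, so d_o2 = 24.442 cm.
Second lens: d_i2 = 1/(1/8 - 1/(24.442)) = 11.892 cm.
m_2 = -(11.892)/(24.442) = -0.4865.
The system's lateral magnification is m_1 m_2 = (-0.3462)(-0.4865) = 0.1684.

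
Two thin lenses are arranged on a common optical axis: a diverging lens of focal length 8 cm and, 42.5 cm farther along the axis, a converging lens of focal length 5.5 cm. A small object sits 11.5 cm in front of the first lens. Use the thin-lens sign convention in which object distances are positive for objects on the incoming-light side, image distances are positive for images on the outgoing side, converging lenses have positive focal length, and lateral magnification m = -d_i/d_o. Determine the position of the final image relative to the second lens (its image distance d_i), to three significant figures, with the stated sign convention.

Lens 1: 1/d_i1 = 1/f_1 - 1/d_o1 = 1/(-8) - 1/11.5 = -0.21196 cm^-1, so d_i1 = -4.718 cm.
With d_i1 < 0 the first image is virtual and lies on the object side; the object distance for lens 2 is d_o2 = 42.5 - (-4.718) = 47.218 cm.
Lens 2: 1/d_i2 = 1/f_2 - 1/d_o2 = 1/5.5 - 1/(47.218) = 0.16064 cm^-1, so d_i2 = 6.225 cm.

6.23 cm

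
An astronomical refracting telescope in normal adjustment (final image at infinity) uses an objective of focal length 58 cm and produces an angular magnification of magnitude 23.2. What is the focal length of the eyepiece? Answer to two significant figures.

|M| = f_obj/f_eye, so f_eye = f_obj/|M| = 58/23.2 = 2.500 cm.

2.5 cm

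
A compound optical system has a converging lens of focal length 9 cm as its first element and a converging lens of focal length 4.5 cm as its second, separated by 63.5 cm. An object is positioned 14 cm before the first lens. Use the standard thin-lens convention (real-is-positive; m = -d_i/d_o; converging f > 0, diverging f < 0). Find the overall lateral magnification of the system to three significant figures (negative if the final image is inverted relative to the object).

First lens: d_i1 = 1/(1/9 - 1/14) = 25.200 cm.
m_1 = -(25.200)/14 = -1.8000.
Object distance for lens 2: d_o2 = 63.5 - 25.200 = 38.300 cm.
Second lens: d_i2 = 1/(1/4.5 - 1/(38.300)) = 5.099 cm.
m_2 = -(5.099)/(38.300) = -0.1331.
Overall magnification: m = m_1 m_2 = 0.2396.

0.240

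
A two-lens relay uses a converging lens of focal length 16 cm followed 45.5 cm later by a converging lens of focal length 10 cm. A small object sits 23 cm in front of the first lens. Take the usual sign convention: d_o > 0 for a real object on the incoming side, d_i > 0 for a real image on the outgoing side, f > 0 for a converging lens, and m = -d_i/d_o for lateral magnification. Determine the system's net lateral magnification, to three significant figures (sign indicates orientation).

Applying the thin-lens equation to the first lens, 1/16 = 1/23 + 1/d_i1, which gives d_i1 = 52.571 cm.
Its lateral magnification is m_1 = -d_i1/d_o1 = -(52.571)/23 = -2.2857.
Since 52.571 cm > 45.5 cm, the first image lies past the second lens and serves as a virtual object: d_o2 = L - d_i1 = -7.071 cm.
Applying the thin-lens equation again with f_2 = 10 cm and d_o2 = -7.071 cm gives d_i2 = 4.142 cm.
m_2 = -(4.142)/(-7.071) = 0.5858.
Overall magnification: m = m_1 m_2 = -1.3389.

-1.34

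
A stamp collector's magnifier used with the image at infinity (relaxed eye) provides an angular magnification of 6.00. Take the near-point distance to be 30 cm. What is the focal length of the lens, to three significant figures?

For the image at infinity, M = D/f.
f = D/M = 30/6.0 = 5.000 cm.

5.00 cm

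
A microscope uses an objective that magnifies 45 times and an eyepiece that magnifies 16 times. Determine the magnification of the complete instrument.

The overall magnification of a compound microscope is the product of the objective and eyepiece magnifications:
M = M_obj x M_eye = 45 x 16 = 720.

720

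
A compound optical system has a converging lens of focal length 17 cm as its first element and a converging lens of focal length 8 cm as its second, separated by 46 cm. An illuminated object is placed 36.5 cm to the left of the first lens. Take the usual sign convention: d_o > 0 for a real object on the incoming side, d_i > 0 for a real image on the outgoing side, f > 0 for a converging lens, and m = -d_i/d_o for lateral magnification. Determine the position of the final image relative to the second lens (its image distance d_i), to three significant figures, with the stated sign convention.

Applying the thin-lens equation to the first lens, 1/17 = 1/36.5 + 1/d_i1, which gives d_i1 = 31.821 cm.
Object distance for lens 2: d_o2 = 46 - 31.821 = 14.179 cm.
Applying the thin-lens equation again with f_2 = 8 cm and d_o2 = 14.179 cm gives d_i2 = 18.357 cm.

18.4 cm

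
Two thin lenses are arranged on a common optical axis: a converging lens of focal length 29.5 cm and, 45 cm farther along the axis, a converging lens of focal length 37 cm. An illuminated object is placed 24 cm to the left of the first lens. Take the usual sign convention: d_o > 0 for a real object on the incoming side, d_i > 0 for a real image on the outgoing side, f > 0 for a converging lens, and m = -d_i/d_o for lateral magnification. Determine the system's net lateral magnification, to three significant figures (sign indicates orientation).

Applying the thin-lens equation to the first lens, 1/29.5 = 1/24 + 1/d_i1, which gives d_i1 = -128.727 cm.
Its lateral magnification is m_1 = -d_i1/d_o1 = -(-128.727)/24 = 5.3636.
The intermediate image is virtual, 128.727 cm to the left of lens 1, so d_o2 = L - d_i1 = 45 - (-128.727) = 173.727 cm.
Applying the thin-lens equation again with f_2 = 37 cm and d_o2 = 173.727 cm gives d_i2 = 47.013 cm.
m_2 = -(47.013)/(173.727) = -0.2706.
The system's lateral magnification is m_1 m_2 = (5.3636)(-0.2706) = -1.4515.

-1.45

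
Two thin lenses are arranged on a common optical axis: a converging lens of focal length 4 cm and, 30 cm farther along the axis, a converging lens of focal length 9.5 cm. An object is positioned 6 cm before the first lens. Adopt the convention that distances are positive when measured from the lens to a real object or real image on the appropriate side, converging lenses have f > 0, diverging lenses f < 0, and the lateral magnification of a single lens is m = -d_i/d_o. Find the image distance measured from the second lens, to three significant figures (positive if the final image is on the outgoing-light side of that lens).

20.1 cm

Applying the thin-lens equation to the first lens, 1/4 = 1/6 + 1/d_i1, which gives d_i1 = 12.000 cm.
Object distance for lens 2: d_o2 = 30 - 12.000 = 18.000 cm.
Applying the thin-lens equation again with f_2 = 9.5 cm and d_o2 = 18.000 cm gives d_i2 = 20.118 cm.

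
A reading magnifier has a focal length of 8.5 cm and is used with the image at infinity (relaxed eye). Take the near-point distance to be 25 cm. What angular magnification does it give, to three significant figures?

M = D/f = 25/8.5 = 2.941.

2.94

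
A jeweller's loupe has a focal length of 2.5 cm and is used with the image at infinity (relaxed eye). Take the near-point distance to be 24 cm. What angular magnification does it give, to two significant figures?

9.6

M = D/f = 24/2.5 = 9.600.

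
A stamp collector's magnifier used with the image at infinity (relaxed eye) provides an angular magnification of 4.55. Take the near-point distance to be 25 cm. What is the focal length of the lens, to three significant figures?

5.49 cm

For the image at infinity, M = D/f.
f = D/M = 25/4.55 = 5.495 cm.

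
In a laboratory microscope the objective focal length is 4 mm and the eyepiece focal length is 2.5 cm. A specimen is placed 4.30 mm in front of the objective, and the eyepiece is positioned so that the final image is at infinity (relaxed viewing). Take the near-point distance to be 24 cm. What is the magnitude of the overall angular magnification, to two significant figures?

130

Convert to cm: f_obj = 4 mm = 0.4 cm; d_o = 4.30 mm = 0.43 cm.
Objective: 1/d_i = 1/f_obj - 1/d_o = 1/0.4 - 1/0.43 = 0.17442 cm^-1, so d_i = 5.733 cm.
m_obj = -d_i/d_o = -5.733/0.43 = -13.333.
Eyepiece angular magnification (image at infinity): M_eye = D/f_e = 24/2.5 = 9.600.
Overall M = m_obj x M_eye = (-13.333)(9.600) = -128.00.
|M| = 128.00.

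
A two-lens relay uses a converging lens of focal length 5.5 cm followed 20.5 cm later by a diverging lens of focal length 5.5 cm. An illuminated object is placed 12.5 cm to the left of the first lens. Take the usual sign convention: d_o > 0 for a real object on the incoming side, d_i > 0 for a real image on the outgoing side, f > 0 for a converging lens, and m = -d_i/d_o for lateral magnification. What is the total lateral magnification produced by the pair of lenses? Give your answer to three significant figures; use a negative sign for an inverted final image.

Lens 1: 1/d_i1 = 1/f_1 - 1/d_o1 = 1/5.5 - 1/12.5 = 0.10182 cm^-1, so d_i1 = 9.821 cm.
m_1 = -(9.821)/12.5 = -0.7857.
The intermediate image is 9.821 cm to the right of lens 1, so d_o2 = L - d_i1 = 20.5 - 9.821 = 10.679 cm.
Lens 2: 1/d_i2 = 1/f_2 - 1/d_o2 = 1/(-5.5) - 1/(10.679) = -0.27546 cm^-1, so d_i2 = -3.630 cm.
m_2 = -(-3.630)/(10.679) = 0.3400.
Overall magnification: m = m_1 m_2 = -0.2671.

-0.267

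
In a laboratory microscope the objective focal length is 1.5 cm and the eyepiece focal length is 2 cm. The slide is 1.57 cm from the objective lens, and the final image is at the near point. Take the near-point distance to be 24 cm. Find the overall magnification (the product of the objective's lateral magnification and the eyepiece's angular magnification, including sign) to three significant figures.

Objective: 1/d_i = 1/f_obj - 1/d_o = 1/1.5 - 1/1.57 = 0.02972 cm^-1, so d_i = 33.643 cm.
m_obj = -d_i/d_o = -33.643/1.57 = -21.429.
Eyepiece angular magnification (image at near point): M_eye = 1 + D/f_e = 1 + 24/2 = 13.000.
Overall M = m_obj x M_eye = (-21.429)(13.000) = -278.57.

-279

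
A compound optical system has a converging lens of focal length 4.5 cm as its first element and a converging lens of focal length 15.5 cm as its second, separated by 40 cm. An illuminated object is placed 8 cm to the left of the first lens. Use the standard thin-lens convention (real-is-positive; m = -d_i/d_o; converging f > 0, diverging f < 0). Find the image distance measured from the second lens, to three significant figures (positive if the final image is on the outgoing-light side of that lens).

32.4 cm

Applying the thin-lens equation to the first lens, 1/4.5 = 1/8 + 1/d_i1, which gives d_i1 = 10.286 cm.
The intermediate image is 10.286 cm to the right of lens 1, so d_o2 = L - d_i1 = 40 - 10.286 = 29.714 cm.
Applying the thin-lens equation again with f_2 = 15.5 cm and d_o2 = 29.714 cm gives d_i2 = 32.402 cm.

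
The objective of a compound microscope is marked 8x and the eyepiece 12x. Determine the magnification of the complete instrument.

96

The overall magnification of a compound microscope is the product of the objective and eyepiece magnifications:
M = M_obj x M_eye = 8 x 12 = 96.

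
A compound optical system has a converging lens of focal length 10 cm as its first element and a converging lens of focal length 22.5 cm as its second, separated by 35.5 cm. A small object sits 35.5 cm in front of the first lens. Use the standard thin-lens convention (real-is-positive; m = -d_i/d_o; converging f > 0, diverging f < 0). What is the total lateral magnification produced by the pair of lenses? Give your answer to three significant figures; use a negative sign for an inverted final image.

First lens: d_i1 = 1/(1/10 - 1/35.5) = 13.922 cm.
m_1 = -(13.922)/35.5 = -0.3922.
Object distance for lens 2: d_o2 = 35.5 - 13.922 = 21.578 cm.
Second lens: d_i2 = 1/(1/22.5 - 1/(21.578)) = -526.835 cm.
m_2 = -(-526.835)/(21.578) = 24.4149.
The system's lateral magnification is m_1 m_2 = (-0.3922)(24.4149) = -9.5745.

-9.57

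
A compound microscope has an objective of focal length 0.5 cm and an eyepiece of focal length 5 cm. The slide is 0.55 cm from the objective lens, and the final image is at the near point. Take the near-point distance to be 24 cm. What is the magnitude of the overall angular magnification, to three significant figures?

58.0

Objective: 1/d_i = 1/f_obj - 1/d_o = 1/0.5 - 1/0.55 = 0.18182 cm^-1, so d_i = 5.500 cm.
m_obj = -d_i/d_o = -5.500/0.55 = -10.000.
Eyepiece angular magnification (image at near point): M_eye = 1 + D/f_e = 1 + 24/5 = 5.800.
Overall M = m_obj x M_eye = (-10.000)(5.800) = -58.00.
|M| = 58.00.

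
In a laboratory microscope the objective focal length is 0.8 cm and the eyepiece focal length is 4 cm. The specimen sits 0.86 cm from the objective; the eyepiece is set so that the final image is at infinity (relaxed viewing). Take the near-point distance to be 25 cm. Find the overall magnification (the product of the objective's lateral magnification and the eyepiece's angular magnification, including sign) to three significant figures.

-83.3

Objective: 1/d_i = 1/f_obj - 1/d_o = 1/0.8 - 1/0.86 = 0.08721 cm^-1, so d_i = 11.467 cm.
m_obj = -d_i/d_o = -11.467/0.86 = -13.333.
Eyepiece angular magnification (image at infinity): M_eye = D/f_e = 25/4 = 6.250.
Overall M = m_obj x M_eye = (-13.333)(6.250) = -83.33.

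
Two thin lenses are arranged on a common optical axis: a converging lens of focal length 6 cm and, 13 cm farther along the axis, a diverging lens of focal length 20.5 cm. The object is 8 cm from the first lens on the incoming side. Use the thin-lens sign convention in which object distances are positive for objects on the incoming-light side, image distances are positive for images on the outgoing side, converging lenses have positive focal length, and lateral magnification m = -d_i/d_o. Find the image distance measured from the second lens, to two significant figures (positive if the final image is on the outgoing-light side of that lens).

24 cm

Applying the thin-lens equation to the first lens, 1/6 = 1/8 + 1/d_i1, which gives d_i1 = 24.000 cm.
Since 24.000 cm > 13 cm, the first image lies past the second lens and serves as a virtual object: d_o2 = L - d_i1 = -11.000 cm.
Applying the thin-lens equation again with f_2 = -20.5 cm and d_o2 = -11.000 cm gives d_i2 = 23.737 cm.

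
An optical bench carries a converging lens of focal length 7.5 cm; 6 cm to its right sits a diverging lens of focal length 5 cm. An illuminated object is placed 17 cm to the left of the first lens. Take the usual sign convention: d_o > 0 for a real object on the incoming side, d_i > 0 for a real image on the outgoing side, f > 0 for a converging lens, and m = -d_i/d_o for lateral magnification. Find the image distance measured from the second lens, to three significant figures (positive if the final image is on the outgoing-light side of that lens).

-15.3 cm

First lens: d_i1 = 1/(1/7.5 - 1/17) = 13.421 cm.
This image would form 13.421 cm past lens 1, i.e. 7.421 cm beyond lens 2, so it is a virtual object for lens 2: d_o2 = 6 - 13.421 = -7.421 cm.
Second lens: d_i2 = 1/(1/(-5) - 1/(-7.421)) = -15.326 cm.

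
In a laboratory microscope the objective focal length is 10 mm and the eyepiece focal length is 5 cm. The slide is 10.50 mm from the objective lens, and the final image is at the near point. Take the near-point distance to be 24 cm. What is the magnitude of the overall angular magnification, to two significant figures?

120

Convert to cm: f_obj = 10 mm = 1 cm; d_o = 10.50 mm = 1.05 cm.
Objective: 1/d_i = 1/f_obj - 1/d_o = 1/1 - 1/1.05 = 0.04762 cm^-1, so d_i = 21.000 cm.
m_obj = -d_i/d_o = -21.000/1.05 = -20.000.
Eyepiece angular magnification (image at near point): M_eye = 1 + D/f_e = 1 + 24/5 = 5.800.
Overall M = m_obj x M_eye = (-20.000)(5.800) = -116.00.
|M| = 116.00.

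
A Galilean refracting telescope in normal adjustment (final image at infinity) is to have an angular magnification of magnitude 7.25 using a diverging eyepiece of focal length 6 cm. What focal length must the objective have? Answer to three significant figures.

|M| = f_obj/|f_eye|, so f_obj = |M| x |f_eye| = 7.25 x 6 = 43.500 cm.

43.5 cm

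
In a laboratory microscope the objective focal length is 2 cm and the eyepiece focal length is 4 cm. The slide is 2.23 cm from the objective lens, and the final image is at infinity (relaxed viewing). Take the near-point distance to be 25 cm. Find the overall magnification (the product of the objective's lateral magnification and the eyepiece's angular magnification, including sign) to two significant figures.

-54

Objective: 1/d_i = 1/f_obj - 1/d_o = 1/2 - 1/2.23 = 0.05157 cm^-1, so d_i = 19.391 cm.
m_obj = -d_i/d_o = -19.391/2.23 = -8.696.
Eyepiece angular magnification (image at infinity): M_eye = D/f_e = 25/4 = 6.250.
Overall M = m_obj x M_eye = (-8.696)(6.250) = -54.35.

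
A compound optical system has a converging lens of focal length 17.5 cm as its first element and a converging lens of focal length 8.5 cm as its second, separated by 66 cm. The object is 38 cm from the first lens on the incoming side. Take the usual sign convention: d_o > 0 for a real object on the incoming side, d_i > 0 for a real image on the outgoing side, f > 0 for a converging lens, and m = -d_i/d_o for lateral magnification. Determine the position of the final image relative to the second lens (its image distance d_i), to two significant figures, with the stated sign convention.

11 cm

First lens: d_i1 = 1/(1/17.5 - 1/38) = 32.439 cm.
Object distance for lens 2: d_o2 = 66 - 32.439 = 33.561 cm.
Second lens: d_i2 = 1/(1/8.5 - 1/(33.561)) = 11.383 cm.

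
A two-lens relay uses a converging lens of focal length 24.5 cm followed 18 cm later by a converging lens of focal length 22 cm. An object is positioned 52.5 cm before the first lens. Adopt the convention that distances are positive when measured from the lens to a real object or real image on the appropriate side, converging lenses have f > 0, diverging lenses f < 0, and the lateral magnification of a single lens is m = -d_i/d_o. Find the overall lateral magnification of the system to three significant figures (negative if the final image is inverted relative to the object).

-0.385

First lens: d_i1 = 1/(1/24.5 - 1/52.5) = 45.938 cm.
m_1 = -(45.938)/52.5 = -0.8750.
Since 45.938 cm > 18 cm, the first image lies past the second lens and serves as a virtual object: d_o2 = L - d_i1 = -27.938 cm.
Second lens: d_i2 = 1/(1/22 - 1/(-27.938)) = 12.308 cm.
m_2 = -(12.308)/(-27.938) = 0.4406.
The system's lateral magnification is m_1 m_2 = (-0.8750)(0.4406) = -0.3855.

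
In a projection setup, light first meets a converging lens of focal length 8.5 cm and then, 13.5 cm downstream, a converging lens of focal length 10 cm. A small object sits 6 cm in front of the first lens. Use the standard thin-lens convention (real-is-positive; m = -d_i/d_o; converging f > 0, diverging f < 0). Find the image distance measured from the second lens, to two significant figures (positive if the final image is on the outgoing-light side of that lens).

Lens 1: 1/d_i1 = 1/f_1 - 1/d_o1 = 1/8.5 - 1/6 = -0.04902 cm^-1, so d_i1 = -20.400 cm.
The intermediate image is virtual, 20.400 cm to the left of lens 1, so d_o2 = L - d_i1 = 13.5 - (-20.400) = 33.900 cm.
Lens 2: 1/d_i2 = 1/f_2 - 1/d_o2 = 1/10 - 1/(33.900) = 0.07050 cm^-1, so d_i2 = 14.184 cm.

14 cm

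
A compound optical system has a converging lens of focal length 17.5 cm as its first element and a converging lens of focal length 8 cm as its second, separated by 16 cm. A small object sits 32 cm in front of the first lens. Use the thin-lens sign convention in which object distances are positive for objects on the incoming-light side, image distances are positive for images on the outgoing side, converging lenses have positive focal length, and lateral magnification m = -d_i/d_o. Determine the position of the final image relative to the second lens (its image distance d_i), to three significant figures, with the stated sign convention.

First lens: d_i1 = 1/(1/17.5 - 1/32) = 38.621 cm.
This image would form 38.621 cm past lens 1, i.e. 22.621 cm beyond lens 2, so it is a virtual object for lens 2: d_o2 = 16 - 38.621 = -22.621 cm.
Second lens: d_i2 = 1/(1/8 - 1/(-22.621)) = 5.910 cm.

5.91 cm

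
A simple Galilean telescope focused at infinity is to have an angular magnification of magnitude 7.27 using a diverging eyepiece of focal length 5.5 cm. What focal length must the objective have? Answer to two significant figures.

40 cm

|M| = f_obj/|f_eye|, so f_obj = |M| x |f_eye| = 7.27 x 5.5 = 39.985 cm.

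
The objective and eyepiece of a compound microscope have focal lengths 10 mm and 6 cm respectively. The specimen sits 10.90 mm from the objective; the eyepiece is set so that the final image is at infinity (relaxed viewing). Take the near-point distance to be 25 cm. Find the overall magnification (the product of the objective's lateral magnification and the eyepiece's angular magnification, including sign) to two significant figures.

Convert to cm: f_obj = 10 mm = 1 cm; d_o = 10.90 mm = 1.09 cm.
Objective: 1/d_i = 1/f_obj - 1/d_o = 1/1 - 1/1.09 = 0.08257 cm^-1, so d_i = 12.111 cm.
m_obj = -d_i/d_o = -12.111/1.09 = -11.111.
Eyepiece angular magnification (image at infinity): M_eye = D/f_e = 25/6 = 4.167.
Overall M = m_obj x M_eye = (-11.111)(4.167) = -46.30.

-46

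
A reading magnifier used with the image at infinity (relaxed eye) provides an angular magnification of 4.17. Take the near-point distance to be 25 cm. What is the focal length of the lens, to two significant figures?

For the image at infinity, M = D/f.
f = D/M = 25/4.17 = 5.995 cm.

6.0 cm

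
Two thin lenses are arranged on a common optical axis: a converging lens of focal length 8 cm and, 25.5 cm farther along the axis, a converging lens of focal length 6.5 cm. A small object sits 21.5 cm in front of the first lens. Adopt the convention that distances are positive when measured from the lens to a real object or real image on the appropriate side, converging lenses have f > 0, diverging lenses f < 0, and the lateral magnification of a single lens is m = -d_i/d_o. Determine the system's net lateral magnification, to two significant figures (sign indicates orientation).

0.62

Lens 1: 1/d_i1 = 1/f_1 - 1/d_o1 = 1/8 - 1/21.5 = 0.07849 cm^-1, so d_i1 = 12.741 cm.
m_1 = -(12.741)/21.5 = -0.5926.
Object distance for lens 2: d_o2 = 25.5 - 12.741 = 12.759 cm.
Lens 2: 1/d_i2 = 1/f_2 - 1/d_o2 = 1/6.5 - 1/(12.759) = 0.07547 cm^-1, so d_i2 = 13.250 cm.
m_2 = -(13.250)/(12.759) = -1.0385.
Total m = m_1 x m_2 = (-0.5926)(-1.0385) = 0.6154.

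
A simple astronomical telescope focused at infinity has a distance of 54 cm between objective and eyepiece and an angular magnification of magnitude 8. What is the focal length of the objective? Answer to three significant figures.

In normal adjustment the tube length equals f_obj + f_eye and |M| = f_obj/f_eye.
So f_obj = 8 f_eye and 8 f_eye + f_eye = 54 cm, giving f_eye = 54/9 = 6.000 cm and f_obj = 48.000 cm.

48.0 cm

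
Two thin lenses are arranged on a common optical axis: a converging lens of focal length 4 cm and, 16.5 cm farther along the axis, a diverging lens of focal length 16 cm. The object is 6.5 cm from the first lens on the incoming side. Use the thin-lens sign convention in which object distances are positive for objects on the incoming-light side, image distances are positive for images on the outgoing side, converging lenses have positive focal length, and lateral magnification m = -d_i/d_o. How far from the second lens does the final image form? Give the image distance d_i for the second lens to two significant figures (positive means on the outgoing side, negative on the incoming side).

First lens: d_i1 = 1/(1/4 - 1/6.5) = 10.400 cm.
That image sits 6.100 cm in front of the second lens, so d_o2 = 6.100 cm.
Second lens: d_i2 = 1/(1/(-16) - 1/(6.100)) = -4.416 cm.

-4.4 cm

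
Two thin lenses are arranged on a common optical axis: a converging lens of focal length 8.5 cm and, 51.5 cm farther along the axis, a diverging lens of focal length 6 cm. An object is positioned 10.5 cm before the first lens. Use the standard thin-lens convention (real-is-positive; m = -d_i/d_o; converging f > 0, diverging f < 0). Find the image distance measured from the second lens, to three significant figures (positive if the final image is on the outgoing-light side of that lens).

-3.20 cm

First lens: d_i1 = 1/(1/8.5 - 1/10.5) = 44.625 cm.
The intermediate image is 44.625 cm to the right of lens 1, so d_o2 = L - d_i1 = 51.5 - 44.625 = 6.875 cm.
Second lens: d_i2 = 1/(1/(-6) - 1/(6.875)) = -3.204 cm.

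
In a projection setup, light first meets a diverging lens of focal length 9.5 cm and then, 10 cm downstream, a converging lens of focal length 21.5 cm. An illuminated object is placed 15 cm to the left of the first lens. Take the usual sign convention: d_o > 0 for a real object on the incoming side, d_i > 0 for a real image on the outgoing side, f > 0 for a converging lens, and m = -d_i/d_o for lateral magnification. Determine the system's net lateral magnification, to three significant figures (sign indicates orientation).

1.47

First lens: d_i1 = 1/(1/(-9.5) - 1/15) = -5.816 cm.
m_1 = -(-5.816)/15 = 0.3878.
The intermediate image is virtual, 5.816 cm to the left of lens 1, so d_o2 = L - d_i1 = 10 - (-5.816) = 15.816 cm.
Second lens: d_i2 = 1/(1/21.5 - 1/(15.816)) = -59.829 cm.
m_2 = -(-59.829)/(15.816) = 3.7828.
Total m = m_1 x m_2 = (0.3878)(3.7828) = 1.4668.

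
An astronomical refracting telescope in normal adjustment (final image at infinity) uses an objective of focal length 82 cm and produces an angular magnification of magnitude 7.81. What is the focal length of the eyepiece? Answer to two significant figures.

|M| = f_obj/f_eye, so f_eye = f_obj/|M| = 82/7.81 = 10.499 cm.

10 cm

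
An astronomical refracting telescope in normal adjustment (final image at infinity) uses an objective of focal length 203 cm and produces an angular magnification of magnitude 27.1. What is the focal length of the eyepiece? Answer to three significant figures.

|M| = f_obj/f_eye, so f_eye = f_obj/|M| = 203/27.1 = 7.491 cm.

7.49 cm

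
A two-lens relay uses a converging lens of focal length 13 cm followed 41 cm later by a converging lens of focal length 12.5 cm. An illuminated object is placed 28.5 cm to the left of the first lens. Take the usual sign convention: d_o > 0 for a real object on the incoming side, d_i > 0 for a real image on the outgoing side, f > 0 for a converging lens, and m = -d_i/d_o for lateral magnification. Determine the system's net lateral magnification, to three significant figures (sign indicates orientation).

Lens 1: 1/d_i1 = 1/f_1 - 1/d_o1 = 1/13 - 1/28.5 = 0.04184 cm^-1, so d_i1 = 23.903 cm.
m_1 = -(23.903)/28.5 = -0.8387.
The intermediate image is 23.903 cm to the right of lens 1, so d_o2 = L - d_i1 = 41 - 23.903 = 17.097 cm.
Lens 2: 1/d_i2 = 1/f_2 - 1/d_o2 = 1/12.5 - 1/(17.097) = 0.02151 cm^-1, so d_i2 = 46.491 cm.
m_2 = -(46.491)/(17.097) = -2.7193.
Overall magnification: m = m_1 m_2 = 2.2807.

2.28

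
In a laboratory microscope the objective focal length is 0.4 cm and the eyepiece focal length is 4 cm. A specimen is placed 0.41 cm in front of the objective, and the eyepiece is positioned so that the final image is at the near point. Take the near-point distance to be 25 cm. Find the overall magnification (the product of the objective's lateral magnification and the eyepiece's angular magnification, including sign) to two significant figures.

Objective: 1/d_i = 1/f_obj - 1/d_o = 1/0.4 - 1/0.41 = 0.06098 cm^-1, so d_i = 16.400 cm.
m_obj = -d_i/d_o = -16.400/0.41 = -40.000.
Eyepiece angular magnification (image at near point): M_eye = 1 + D/f_e = 1 + 25/4 = 7.250.
Overall M = m_obj x M_eye = (-40.000)(7.250) = -290.00.

-290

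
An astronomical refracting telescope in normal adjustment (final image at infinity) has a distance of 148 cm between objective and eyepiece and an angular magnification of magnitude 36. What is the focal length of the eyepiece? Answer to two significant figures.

In normal adjustment the tube length equals f_obj + f_eye and |M| = f_obj/f_eye.
So f_obj = 36 f_eye and 36 f_eye + f_eye = 148 cm, giving f_eye = 148/37 = 4.000 cm and f_obj = 144.000 cm.

4.0 cm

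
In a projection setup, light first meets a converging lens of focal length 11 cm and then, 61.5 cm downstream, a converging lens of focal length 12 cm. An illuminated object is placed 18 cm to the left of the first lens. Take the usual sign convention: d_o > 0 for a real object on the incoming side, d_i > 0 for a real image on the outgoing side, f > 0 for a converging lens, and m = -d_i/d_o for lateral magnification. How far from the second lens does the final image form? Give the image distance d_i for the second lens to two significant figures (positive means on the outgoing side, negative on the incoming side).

19 cm

Applying the thin-lens equation to the first lens, 1/11 = 1/18 + 1/d_i1, which gives d_i1 = 28.286 cm.
Object distance for lens 2: d_o2 = 61.5 - 28.286 = 33.214 cm.
Applying the thin-lens equation again with f_2 = 12 cm and d_o2 = 33.214 cm gives d_i2 = 18.788 cm.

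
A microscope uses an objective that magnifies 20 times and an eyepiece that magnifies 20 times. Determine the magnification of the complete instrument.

400

The overall magnification of a compound microscope is the product of the objective and eyepiece magnifications:
M = M_obj x M_eye = 20 x 20 = 400.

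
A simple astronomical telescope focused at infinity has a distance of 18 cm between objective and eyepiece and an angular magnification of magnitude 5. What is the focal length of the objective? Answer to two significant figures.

15 cm

In normal adjustment the tube length equals f_obj + f_eye and |M| = f_obj/f_eye.
So f_obj = 5 f_eye and 5 f_eye + f_eye = 18 cm, giving f_eye = 18/6 = 3.000 cm and f_obj = 15.000 cm.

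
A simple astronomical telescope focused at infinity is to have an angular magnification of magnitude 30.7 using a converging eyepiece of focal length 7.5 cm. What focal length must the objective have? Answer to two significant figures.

230 cm

|M| = f_obj/|f_eye|, so f_obj = |M| x |f_eye| = 30.7 x 7.5 = 230.250 cm.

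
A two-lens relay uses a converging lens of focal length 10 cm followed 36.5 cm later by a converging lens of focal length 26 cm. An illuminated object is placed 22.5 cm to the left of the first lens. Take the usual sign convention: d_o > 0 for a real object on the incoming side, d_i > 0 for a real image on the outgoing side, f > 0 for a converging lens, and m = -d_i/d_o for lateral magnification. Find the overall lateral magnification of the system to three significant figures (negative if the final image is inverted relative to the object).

-2.77

Applying the thin-lens equation to the first lens, 1/10 = 1/22.5 + 1/d_i1, which gives d_i1 = 18.000 cm.
Its lateral magnification is m_1 = -d_i1/d_o1 = -(18.000)/22.5 = -0.8000.
That image sits 18.500 cm in front of the second lens, so d_o2 = 18.500 cm.
Applying the thin-lens equation again with f_2 = 26 cm and d_o2 = 18.500 cm gives d_i2 = -64.133 cm.
m_2 = -(-64.133)/(18.500) = 3.4667.
Total m = m_1 x m_2 = (-0.8000)(3.4667) = -2.7733.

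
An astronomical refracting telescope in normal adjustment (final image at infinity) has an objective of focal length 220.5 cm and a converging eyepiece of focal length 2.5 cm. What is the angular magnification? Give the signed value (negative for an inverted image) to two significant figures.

M = -f_obj/f_eye = -220.5/(2.5) = -88.200.

-88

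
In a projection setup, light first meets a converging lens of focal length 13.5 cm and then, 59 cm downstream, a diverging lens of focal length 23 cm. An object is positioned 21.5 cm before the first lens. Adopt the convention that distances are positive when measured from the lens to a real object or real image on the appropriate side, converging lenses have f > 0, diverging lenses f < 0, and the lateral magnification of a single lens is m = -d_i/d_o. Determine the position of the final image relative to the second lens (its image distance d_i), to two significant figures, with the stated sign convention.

First lens: d_i1 = 1/(1/13.5 - 1/21.5) = 36.281 cm.
That image sits 22.719 cm in front of the second lens, so d_o2 = 22.719 cm.
Second lens: d_i2 = 1/(1/(-23) - 1/(22.719)) = -11.429 cm.

-11 cm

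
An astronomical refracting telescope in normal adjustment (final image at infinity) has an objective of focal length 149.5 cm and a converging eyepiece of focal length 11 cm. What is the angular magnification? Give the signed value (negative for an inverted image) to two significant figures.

M = -f_obj/f_eye = -149.5/(11) = -13.591.

-14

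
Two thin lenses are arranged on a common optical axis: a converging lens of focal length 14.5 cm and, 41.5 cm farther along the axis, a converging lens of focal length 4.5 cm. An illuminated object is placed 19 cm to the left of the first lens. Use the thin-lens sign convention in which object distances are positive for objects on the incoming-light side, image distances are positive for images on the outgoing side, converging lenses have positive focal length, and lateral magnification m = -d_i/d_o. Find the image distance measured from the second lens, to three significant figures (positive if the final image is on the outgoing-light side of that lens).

First lens: d_i1 = 1/(1/14.5 - 1/19) = 61.222 cm.
Since 61.222 cm > 41.5 cm, the first image lies past the second lens and serves as a virtual object: d_o2 = L - d_i1 = -19.722 cm.
Second lens: d_i2 = 1/(1/4.5 - 1/(-19.722)) = 3.664 cm.

3.66 cm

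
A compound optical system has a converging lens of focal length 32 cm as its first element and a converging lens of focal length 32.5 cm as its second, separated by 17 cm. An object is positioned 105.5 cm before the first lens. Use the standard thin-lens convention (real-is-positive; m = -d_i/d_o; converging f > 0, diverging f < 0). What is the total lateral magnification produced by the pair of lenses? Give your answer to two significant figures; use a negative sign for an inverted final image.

Lens 1: 1/d_i1 = 1/f_1 - 1/d_o1 = 1/32 - 1/105.5 = 0.02177 cm^-1, so d_i1 = 45.932 cm.
m_1 = -(45.932)/105.5 = -0.4354.
This image would form 45.932 cm past lens 1, i.e. 28.932 cm beyond lens 2, so it is a virtual object for lens 2: d_o2 = 17 - 45.932 = -28.932 cm.
Lens 2: 1/d_i2 = 1/f_2 - 1/d_o2 = 1/32.5 - 1/(-28.932) = 0.06533 cm^-1, so d_i2 = 15.306 cm.
m_2 = -(15.306)/(-28.932) = 0.5290.
Overall magnification: m = m_1 m_2 = -0.2303.

-0.23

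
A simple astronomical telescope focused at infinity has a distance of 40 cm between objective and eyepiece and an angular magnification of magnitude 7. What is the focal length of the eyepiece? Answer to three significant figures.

In normal adjustment the tube length equals f_obj + f_eye and |M| = f_obj/f_eye.
So f_obj = 7 f_eye and 7 f_eye + f_eye = 40 cm, giving f_eye = 40/8 = 5.000 cm and f_obj = 35.000 cm.

5.00 cm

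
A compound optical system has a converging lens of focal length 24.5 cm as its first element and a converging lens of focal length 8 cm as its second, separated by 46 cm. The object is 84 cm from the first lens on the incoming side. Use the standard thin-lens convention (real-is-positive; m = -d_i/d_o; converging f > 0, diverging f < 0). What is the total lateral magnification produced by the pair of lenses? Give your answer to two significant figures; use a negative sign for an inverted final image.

Applying the thin-lens equation to the first lens, 1/24.5 = 1/84 + 1/d_i1, which gives d_i1 = 34.588 cm.
Its lateral magnification is m_1 = -d_i1/d_o1 = -(34.588)/84 = -0.4118.
Object distance for lens 2: d_o2 = 46 - 34.588 = 11.412 cm.
Applying the thin-lens equation again with f_2 = 8 cm and d_o2 = 11.412 cm gives d_i2 = 26.759 cm.
m_2 = -(26.759)/(11.412) = -2.3448.
Overall magnification: m = m_1 m_2 = 0.9655.

0.97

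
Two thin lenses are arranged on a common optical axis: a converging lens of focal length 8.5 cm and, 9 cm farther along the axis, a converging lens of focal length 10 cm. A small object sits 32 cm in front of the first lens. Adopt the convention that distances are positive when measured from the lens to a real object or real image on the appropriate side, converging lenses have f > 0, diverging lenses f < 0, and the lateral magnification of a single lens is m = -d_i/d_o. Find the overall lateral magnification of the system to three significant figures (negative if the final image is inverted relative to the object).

Applying the thin-lens equation to the first lens, 1/8.5 = 1/32 + 1/d_i1, which gives d_i1 = 11.574 cm.
Its lateral magnification is m_1 = -d_i1/d_o1 = -(11.574)/32 = -0.3617.
Since 11.574 cm > 9 cm, the first image lies past the second lens and serves as a virtual object: d_o2 = L - d_i1 = -2.574 cm.
Applying the thin-lens equation again with f_2 = 10 cm and d_o2 = -2.574 cm gives d_i2 = 2.047 cm.
m_2 = -(2.047)/(-2.574) = 0.7953.
Overall magnification: m = m_1 m_2 = -0.2876.

-0.288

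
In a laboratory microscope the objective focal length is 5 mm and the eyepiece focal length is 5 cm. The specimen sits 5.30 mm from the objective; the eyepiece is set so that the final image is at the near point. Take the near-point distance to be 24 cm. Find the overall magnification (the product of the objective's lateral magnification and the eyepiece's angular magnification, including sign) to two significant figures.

Convert to cm: f_obj = 5 mm = 0.5 cm; d_o = 5.30 mm = 0.53 cm.
Objective: 1/d_i = 1/f_obj - 1/d_o = 1/0.5 - 1/0.53 = 0.11321 cm^-1, so d_i = 8.833 cm.
m_obj = -d_i/d_o = -8.833/0.53 = -16.667.
Eyepiece angular magnification (image at near point): M_eye = 1 + D/f_e = 1 + 24/5 = 5.800.
Overall M = m_obj x M_eye = (-16.667)(5.800) = -96.67.

-97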